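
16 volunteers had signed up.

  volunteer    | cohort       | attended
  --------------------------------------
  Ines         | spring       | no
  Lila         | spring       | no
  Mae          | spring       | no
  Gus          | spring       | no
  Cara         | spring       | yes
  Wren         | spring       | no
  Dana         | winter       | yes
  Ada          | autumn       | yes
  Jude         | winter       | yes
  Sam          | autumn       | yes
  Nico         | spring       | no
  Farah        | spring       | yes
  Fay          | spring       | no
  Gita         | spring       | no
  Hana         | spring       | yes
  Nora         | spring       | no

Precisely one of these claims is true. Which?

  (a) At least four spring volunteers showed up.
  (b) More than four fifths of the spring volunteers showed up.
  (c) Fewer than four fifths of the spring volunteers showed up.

|A| = 12, |A ∩ B| = 3, |A ∖ B| = 9.
(a) requires |A ∩ B| ≥ 4: false.
(b) requires |A ∩ B| / |A| > 4/5: false.
(c) requires |A ∩ B| / |A| < 4/5: true.

(c)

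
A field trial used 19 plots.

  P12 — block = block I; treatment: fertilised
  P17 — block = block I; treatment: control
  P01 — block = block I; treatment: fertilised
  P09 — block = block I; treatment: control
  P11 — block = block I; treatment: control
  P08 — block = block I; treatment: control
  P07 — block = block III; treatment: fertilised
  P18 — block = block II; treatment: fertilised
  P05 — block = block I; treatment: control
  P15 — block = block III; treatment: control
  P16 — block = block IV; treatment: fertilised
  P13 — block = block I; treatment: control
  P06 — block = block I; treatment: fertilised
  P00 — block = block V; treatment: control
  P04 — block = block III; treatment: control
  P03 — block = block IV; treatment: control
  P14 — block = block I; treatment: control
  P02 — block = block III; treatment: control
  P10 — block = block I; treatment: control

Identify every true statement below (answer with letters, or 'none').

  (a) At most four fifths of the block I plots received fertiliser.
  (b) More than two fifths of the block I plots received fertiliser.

|A| = 11, |A ∩ B| = 3, |A ∖ B| = 8.
(a) |A ∩ B| / |A| ≤ 4/5: holds.
(b) |A ∩ B| / |A| > 2/5: fails.

(a)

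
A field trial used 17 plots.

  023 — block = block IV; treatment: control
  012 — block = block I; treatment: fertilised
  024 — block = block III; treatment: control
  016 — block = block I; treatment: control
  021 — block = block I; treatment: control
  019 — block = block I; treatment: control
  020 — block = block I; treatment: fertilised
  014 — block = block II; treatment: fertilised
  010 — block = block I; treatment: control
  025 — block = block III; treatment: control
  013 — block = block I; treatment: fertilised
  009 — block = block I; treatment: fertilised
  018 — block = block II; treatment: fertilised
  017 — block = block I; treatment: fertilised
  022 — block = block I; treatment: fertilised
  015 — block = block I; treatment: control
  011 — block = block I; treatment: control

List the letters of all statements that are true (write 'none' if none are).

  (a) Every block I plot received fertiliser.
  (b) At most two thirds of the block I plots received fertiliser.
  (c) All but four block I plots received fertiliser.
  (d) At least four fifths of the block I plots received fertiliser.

(b)

|A| = 12, |A ∩ B| = 6, |A ∖ B| = 6.
(a) A ⊆ B, i.e. every element of A is in B (|A ∖ B| = 0): fails.
(b) |A ∩ B| / |A| ≤ 2/3: holds.
(c) |A ∖ B| = 4: fails.
(d) |A ∩ B| / |A| ≥ 4/5: fails.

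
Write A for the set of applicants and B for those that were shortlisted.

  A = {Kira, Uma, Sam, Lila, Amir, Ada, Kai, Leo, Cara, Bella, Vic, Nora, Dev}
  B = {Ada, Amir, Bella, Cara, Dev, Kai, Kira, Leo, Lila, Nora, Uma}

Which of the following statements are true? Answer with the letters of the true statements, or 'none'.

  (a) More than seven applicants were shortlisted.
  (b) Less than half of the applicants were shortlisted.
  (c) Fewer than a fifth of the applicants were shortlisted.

(a)

|A| = 13, |A ∩ B| = 11, |A ∖ B| = 2.
(a) |A ∩ B| > 7: holds.
(b) |A ∩ B| < |A ∖ B|: fails.
(c) |A ∩ B| / |A| < 1/5: fails.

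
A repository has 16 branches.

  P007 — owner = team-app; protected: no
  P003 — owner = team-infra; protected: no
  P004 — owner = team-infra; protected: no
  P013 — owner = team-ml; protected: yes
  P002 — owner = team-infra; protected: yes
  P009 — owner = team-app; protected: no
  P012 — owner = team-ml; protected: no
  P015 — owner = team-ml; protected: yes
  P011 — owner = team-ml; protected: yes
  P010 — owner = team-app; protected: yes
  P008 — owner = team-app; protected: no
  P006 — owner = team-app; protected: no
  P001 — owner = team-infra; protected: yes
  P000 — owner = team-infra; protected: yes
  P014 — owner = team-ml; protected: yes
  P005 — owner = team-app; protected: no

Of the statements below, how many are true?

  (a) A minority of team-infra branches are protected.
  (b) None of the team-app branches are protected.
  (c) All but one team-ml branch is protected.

(a) team-infra: |A| = 5, |A ∩ B| = 3; needs |A ∩ B| < |A ∖ B| — false.
(b) team-app: |A| = 6, |A ∩ B| = 1; needs A ∩ B = ∅ (|A ∩ B| = 0) — false.
(c) team-ml: |A| = 5, |A ∩ B| = 4; needs |A ∖ B| = 1 — true.

1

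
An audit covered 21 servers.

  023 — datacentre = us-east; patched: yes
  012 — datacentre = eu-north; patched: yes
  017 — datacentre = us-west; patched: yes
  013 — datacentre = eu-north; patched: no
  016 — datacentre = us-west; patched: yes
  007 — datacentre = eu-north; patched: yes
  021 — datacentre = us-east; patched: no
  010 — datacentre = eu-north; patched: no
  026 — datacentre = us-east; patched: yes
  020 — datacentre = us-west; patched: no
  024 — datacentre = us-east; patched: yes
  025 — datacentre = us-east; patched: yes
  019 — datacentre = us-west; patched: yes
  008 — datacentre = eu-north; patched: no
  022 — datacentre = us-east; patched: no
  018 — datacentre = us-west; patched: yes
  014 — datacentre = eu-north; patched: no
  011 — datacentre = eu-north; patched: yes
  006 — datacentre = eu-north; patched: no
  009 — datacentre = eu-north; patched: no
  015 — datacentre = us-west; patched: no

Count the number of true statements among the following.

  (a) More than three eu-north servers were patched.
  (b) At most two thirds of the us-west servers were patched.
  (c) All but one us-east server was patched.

1

(a) eu-north: |A| = 9, |A ∩ B| = 3; needs |A ∩ B| > 3 — false.
(b) us-west: |A| = 6, |A ∩ B| = 4; needs |A ∩ B| / |A| ≤ 2/3 — true.
(c) us-east: |A| = 6, |A ∩ B| = 4; needs |A ∖ B| = 1 — false.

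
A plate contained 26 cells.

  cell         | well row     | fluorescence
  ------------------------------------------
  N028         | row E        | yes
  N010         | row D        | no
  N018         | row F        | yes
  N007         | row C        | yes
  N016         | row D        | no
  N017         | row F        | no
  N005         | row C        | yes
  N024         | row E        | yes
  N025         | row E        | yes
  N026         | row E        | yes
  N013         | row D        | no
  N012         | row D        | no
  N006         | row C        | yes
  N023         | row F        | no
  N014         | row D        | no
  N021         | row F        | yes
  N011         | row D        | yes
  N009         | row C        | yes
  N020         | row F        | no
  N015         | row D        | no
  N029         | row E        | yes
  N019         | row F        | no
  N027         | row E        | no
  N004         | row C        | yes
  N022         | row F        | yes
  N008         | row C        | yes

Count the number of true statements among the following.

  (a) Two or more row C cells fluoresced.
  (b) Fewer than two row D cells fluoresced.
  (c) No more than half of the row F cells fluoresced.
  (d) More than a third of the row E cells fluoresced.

(a) row C: |A| = 6, |A ∩ B| = 6; needs |A ∩ B| ≥ 2 — true.
(b) row D: |A| = 7, |A ∩ B| = 1; needs |A ∩ B| < 2 — true.
(c) row F: |A| = 7, |A ∩ B| = 3; needs |A ∩ B| ≤ |A ∖ B| — true.
(d) row E: |A| = 6, |A ∩ B| = 5; needs |A ∩ B| / |A| > 1/3 — true.

4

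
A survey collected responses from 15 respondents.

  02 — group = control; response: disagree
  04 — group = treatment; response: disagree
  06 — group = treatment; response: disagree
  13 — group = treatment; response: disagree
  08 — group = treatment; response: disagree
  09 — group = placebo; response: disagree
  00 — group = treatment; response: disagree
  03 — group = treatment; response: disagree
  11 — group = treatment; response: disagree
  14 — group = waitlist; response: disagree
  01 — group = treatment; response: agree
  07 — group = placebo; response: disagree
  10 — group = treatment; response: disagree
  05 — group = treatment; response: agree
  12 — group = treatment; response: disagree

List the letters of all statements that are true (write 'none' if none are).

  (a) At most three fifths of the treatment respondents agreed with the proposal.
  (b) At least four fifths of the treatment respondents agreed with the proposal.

(a)

|A| = 11, |A ∩ B| = 2, |A ∖ B| = 9.
(a) |A ∩ B| / |A| ≤ 3/5: holds.
(b) |A ∩ B| / |A| ≥ 4/5: fails.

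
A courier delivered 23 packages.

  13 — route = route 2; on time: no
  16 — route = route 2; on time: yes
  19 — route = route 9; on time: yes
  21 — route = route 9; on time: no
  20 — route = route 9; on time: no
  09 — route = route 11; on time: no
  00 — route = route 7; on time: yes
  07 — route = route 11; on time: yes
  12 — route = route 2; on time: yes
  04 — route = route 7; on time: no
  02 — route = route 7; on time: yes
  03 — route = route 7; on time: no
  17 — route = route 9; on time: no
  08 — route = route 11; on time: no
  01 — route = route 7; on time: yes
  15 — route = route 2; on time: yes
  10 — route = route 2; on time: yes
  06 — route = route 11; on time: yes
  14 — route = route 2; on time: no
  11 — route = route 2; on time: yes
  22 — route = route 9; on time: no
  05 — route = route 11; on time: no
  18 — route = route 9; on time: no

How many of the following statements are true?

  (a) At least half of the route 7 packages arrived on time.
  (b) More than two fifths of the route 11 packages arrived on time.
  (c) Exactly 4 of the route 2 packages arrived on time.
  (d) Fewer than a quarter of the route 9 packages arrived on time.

2

(a) route 7: |A| = 5, |A ∩ B| = 3; needs |A ∩ B| ≥ |A ∖ B| — true.
(b) route 11: |A| = 5, |A ∩ B| = 2; needs |A ∩ B| / |A| > 2/5 — false.
(c) route 2: |A| = 7, |A ∩ B| = 5; needs |A ∩ B| = 4 — false.
(d) route 9: |A| = 6, |A ∩ B| = 1; needs |A ∩ B| / |A| < 1/4 — true.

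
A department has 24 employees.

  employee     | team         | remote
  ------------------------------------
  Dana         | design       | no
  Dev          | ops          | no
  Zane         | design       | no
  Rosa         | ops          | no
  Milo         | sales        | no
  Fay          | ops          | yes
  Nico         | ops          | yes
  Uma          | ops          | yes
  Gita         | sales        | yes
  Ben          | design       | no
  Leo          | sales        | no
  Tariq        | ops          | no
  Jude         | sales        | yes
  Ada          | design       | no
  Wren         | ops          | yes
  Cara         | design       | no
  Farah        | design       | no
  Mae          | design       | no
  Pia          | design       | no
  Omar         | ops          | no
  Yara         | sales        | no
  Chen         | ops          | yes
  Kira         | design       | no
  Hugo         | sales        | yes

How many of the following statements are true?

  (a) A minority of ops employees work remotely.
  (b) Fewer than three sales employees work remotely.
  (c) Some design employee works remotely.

0

(a) ops: |A| = 9, |A ∩ B| = 5; needs |A ∩ B| < |A ∖ B| — false.
(b) sales: |A| = 6, |A ∩ B| = 3; needs |A ∩ B| < 3 — false.
(c) design: |A| = 9, |A ∩ B| = 0; needs A ∩ B ≠ ∅ (|A ∩ B| ≥ 1) — false.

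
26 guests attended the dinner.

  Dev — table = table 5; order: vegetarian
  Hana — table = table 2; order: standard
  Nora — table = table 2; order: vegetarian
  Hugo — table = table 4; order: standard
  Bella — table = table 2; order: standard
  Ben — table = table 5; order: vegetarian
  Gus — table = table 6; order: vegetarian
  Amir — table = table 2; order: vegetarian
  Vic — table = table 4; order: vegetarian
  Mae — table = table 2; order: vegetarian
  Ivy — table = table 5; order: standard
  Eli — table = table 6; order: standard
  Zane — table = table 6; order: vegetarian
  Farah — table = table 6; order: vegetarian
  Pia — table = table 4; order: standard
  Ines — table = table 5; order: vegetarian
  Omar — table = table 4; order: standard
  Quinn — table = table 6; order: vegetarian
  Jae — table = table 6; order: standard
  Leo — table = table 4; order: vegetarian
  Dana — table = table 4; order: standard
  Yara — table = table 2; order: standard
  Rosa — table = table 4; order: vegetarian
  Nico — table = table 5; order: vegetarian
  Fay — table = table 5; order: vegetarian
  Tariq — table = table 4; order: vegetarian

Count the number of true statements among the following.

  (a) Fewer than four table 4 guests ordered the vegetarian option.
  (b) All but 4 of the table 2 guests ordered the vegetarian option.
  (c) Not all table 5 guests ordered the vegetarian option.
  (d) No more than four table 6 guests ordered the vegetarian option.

(a) table 4: |A| = 8, |A ∩ B| = 4; needs |A ∩ B| < 4 — false.
(b) table 2: |A| = 6, |A ∩ B| = 3; needs |A ∖ B| = 4 — false.
(c) table 5: |A| = 6, |A ∩ B| = 5; needs A ⊄ B (|A ∖ B| ≥ 1) — true.
(d) table 6: |A| = 6, |A ∩ B| = 4; needs |A ∩ B| ≤ 4 — true.

2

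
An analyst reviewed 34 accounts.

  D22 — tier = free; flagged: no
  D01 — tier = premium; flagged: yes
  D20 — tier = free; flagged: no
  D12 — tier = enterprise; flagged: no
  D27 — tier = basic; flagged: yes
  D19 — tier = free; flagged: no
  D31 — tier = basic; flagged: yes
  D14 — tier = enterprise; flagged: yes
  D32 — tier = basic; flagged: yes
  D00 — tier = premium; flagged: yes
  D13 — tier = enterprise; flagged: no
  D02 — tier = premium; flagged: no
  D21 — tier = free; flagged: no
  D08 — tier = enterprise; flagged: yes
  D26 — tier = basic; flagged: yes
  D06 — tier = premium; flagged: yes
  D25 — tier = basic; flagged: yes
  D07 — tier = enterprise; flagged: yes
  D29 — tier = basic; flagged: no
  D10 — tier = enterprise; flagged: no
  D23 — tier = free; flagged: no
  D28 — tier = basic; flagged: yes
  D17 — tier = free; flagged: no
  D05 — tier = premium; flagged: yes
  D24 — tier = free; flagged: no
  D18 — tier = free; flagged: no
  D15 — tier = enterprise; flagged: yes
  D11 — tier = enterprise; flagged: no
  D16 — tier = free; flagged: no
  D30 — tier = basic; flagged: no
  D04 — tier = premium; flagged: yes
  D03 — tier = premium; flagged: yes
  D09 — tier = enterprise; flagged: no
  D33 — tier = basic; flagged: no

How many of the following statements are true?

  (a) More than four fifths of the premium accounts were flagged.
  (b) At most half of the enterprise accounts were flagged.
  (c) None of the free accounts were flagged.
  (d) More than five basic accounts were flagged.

4

(a) premium: |A| = 7, |A ∩ B| = 6; needs |A ∩ B| / |A| > 4/5 — true.
(b) enterprise: |A| = 9, |A ∩ B| = 4; needs |A ∩ B| ≤ |A ∖ B| — true.
(c) free: |A| = 9, |A ∩ B| = 0; needs A ∩ B = ∅ (|A ∩ B| = 0) — true.
(d) basic: |A| = 9, |A ∩ B| = 6; needs |A ∩ B| > 5 — true.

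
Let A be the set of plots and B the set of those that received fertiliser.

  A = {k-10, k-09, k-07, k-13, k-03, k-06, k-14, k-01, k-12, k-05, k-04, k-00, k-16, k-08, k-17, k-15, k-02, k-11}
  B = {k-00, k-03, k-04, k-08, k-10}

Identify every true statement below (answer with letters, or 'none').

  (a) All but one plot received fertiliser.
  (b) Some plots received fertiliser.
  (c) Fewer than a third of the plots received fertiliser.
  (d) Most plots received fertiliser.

|A| = 18, |A ∩ B| = 5, |A ∖ B| = 13.
(a) |A ∖ B| = 1: fails.
(b) A ∩ B ≠ ∅ (|A ∩ B| ≥ 1): holds.
(c) |A ∩ B| / |A| < 1/3: holds.
(d) |A ∩ B| > |A ∖ B|: fails.

(b), (c)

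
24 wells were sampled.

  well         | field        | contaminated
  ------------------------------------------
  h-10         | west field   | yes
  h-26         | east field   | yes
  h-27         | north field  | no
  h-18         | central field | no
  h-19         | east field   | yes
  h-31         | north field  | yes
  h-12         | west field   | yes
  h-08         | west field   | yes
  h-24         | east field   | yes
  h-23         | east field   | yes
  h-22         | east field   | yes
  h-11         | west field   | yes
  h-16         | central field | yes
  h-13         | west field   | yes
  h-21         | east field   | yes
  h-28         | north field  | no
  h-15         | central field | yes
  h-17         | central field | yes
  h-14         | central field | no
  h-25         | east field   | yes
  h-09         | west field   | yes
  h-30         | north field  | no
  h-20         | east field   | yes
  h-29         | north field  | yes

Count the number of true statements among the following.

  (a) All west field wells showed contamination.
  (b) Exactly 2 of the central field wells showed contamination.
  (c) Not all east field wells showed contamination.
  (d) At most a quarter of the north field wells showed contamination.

(a) west field: |A| = 6, |A ∩ B| = 6; needs A ⊆ B, i.e. every element of A is in B (|A ∖ B| = 0) — true.
(b) central field: |A| = 5, |A ∩ B| = 3; needs |A ∩ B| = 2 — false.
(c) east field: |A| = 8, |A ∩ B| = 8; needs A ⊄ B (|A ∖ B| ≥ 1) — false.
(d) north field: |A| = 5, |A ∩ B| = 2; needs |A ∩ B| / |A| ≤ 1/4 — false.

1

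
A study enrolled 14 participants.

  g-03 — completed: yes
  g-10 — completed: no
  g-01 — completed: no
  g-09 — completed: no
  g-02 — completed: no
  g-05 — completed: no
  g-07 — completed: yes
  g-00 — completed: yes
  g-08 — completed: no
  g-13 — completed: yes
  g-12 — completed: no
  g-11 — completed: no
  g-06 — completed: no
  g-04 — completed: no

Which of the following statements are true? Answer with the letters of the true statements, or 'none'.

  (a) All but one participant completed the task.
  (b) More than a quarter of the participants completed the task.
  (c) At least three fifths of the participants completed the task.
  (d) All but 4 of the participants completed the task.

(b)

|A| = 14, |A ∩ B| = 4, |A ∖ B| = 10.
(a) |A ∖ B| = 1: fails.
(b) |A ∩ B| / |A| > 1/4: holds.
(c) |A ∩ B| / |A| ≥ 3/5: fails.
(d) |A ∖ B| = 4: fails.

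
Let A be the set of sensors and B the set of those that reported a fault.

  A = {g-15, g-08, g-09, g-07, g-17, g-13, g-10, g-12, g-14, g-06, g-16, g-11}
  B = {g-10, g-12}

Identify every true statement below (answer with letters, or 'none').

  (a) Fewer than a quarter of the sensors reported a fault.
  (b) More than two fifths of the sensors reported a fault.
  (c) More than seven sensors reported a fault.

|A| = 12, |A ∩ B| = 2, |A ∖ B| = 10.
(a) |A ∩ B| / |A| < 1/4: holds.
(b) |A ∩ B| / |A| > 2/5: fails.
(c) |A ∩ B| > 7: fails.

(a)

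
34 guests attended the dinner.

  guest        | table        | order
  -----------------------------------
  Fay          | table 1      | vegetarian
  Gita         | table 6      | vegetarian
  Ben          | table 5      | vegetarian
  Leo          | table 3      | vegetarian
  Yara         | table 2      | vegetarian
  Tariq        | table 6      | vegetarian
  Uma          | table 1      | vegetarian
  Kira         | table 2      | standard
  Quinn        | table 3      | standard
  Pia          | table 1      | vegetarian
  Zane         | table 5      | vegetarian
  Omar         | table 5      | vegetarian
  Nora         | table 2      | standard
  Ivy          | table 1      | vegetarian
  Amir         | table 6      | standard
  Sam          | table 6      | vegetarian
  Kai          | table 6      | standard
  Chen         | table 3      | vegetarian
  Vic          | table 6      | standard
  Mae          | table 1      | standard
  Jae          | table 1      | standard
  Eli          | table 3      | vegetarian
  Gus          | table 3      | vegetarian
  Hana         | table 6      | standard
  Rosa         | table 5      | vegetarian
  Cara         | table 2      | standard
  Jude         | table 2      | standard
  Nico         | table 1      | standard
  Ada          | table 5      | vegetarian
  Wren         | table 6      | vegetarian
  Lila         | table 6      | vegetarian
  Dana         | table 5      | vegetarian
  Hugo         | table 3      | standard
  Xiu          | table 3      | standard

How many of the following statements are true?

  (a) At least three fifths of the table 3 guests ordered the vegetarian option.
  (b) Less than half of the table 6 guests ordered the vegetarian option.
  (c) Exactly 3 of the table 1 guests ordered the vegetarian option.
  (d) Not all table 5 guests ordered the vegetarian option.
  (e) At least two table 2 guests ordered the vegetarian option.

0

(a) table 3: |A| = 7, |A ∩ B| = 4; needs |A ∩ B| / |A| ≥ 3/5 — false.
(b) table 6: |A| = 9, |A ∩ B| = 5; needs |A ∩ B| < |A ∖ B| — false.
(c) table 1: |A| = 7, |A ∩ B| = 4; needs |A ∩ B| = 3 — false.
(d) table 5: |A| = 6, |A ∩ B| = 6; needs A ⊄ B (|A ∖ B| ≥ 1) — false.
(e) table 2: |A| = 5, |A ∩ B| = 1; needs |A ∩ B| ≥ 2 — false.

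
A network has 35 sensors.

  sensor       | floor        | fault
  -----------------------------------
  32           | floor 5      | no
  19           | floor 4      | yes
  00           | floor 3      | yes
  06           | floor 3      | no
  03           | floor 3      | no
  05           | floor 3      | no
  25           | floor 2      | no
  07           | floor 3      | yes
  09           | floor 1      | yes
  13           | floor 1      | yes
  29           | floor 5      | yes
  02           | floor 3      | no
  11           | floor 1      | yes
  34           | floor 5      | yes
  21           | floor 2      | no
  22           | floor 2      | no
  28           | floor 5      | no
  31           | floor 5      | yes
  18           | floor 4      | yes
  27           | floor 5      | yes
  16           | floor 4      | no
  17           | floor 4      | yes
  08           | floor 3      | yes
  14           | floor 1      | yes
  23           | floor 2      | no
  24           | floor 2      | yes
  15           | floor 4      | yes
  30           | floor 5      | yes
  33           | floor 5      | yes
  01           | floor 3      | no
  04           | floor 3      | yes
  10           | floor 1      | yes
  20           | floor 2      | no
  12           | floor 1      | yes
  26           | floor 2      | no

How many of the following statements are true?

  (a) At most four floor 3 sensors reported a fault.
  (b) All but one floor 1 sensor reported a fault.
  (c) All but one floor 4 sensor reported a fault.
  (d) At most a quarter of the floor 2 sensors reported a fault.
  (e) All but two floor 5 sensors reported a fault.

4

(a) floor 3: |A| = 9, |A ∩ B| = 4; needs |A ∩ B| ≤ 4 — true.
(b) floor 1: |A| = 6, |A ∩ B| = 6; needs |A ∖ B| = 1 — false.
(c) floor 4: |A| = 5, |A ∩ B| = 4; needs |A ∖ B| = 1 — true.
(d) floor 2: |A| = 7, |A ∩ B| = 1; needs |A ∩ B| / |A| ≤ 1/4 — true.
(e) floor 5: |A| = 8, |A ∩ B| = 6; needs |A ∖ B| = 2 — true.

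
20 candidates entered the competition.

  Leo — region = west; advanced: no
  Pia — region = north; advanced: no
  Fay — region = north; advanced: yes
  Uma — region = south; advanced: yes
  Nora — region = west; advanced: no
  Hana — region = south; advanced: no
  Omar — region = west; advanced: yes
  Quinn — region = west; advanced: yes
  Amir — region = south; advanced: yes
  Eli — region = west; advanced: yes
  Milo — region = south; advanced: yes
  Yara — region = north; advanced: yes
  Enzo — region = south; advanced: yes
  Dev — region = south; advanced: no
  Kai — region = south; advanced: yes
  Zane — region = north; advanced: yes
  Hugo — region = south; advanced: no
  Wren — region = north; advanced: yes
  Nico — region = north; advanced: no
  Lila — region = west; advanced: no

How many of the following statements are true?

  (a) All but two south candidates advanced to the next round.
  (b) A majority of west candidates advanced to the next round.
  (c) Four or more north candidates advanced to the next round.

(a) south: |A| = 8, |A ∩ B| = 5; needs |A ∖ B| = 2 — false.
(b) west: |A| = 6, |A ∩ B| = 3; needs |A ∩ B| > |A ∖ B| — false.
(c) north: |A| = 6, |A ∩ B| = 4; needs |A ∩ B| ≥ 4 — true.

1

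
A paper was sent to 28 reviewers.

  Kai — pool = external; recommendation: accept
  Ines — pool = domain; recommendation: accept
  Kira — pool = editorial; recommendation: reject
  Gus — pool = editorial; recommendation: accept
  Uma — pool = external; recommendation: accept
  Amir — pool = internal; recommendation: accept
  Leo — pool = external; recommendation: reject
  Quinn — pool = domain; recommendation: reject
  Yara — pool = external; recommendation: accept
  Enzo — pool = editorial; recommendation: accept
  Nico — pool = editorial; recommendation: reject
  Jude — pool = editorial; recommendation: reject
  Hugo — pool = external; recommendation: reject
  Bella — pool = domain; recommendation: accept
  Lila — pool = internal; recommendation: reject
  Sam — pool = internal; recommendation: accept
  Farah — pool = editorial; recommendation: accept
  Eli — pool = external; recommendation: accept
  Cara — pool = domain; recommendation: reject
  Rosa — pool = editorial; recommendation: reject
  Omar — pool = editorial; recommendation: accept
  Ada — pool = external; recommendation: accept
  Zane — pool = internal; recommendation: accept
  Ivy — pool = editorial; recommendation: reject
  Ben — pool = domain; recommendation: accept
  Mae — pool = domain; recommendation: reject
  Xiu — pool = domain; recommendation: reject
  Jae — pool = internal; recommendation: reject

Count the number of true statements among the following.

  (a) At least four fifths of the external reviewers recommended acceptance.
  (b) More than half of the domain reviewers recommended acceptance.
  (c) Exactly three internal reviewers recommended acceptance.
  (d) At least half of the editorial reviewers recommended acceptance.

1

(a) external: |A| = 7, |A ∩ B| = 5; needs |A ∩ B| / |A| ≥ 4/5 — false.
(b) domain: |A| = 7, |A ∩ B| = 3; needs |A ∩ B| > |A ∖ B| — false.
(c) internal: |A| = 5, |A ∩ B| = 3; needs |A ∩ B| = 3 — true.
(d) editorial: |A| = 9, |A ∩ B| = 4; needs |A ∩ B| ≥ |A ∖ B| — false.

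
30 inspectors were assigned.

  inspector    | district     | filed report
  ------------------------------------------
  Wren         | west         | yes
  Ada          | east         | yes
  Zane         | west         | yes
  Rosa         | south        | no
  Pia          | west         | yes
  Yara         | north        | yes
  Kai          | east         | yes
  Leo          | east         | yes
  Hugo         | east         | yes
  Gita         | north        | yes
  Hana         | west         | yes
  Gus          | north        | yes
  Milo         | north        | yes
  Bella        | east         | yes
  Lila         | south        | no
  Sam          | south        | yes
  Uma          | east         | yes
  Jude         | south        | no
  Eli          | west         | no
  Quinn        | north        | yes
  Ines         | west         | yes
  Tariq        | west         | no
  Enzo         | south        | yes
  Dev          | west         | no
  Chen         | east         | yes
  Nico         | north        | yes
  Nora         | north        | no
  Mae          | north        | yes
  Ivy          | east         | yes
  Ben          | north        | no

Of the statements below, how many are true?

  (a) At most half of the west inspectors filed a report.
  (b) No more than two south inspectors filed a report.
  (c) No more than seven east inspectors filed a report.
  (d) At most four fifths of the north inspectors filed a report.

2

(a) west: |A| = 8, |A ∩ B| = 5; needs |A ∩ B| ≤ |A ∖ B| — false.
(b) south: |A| = 5, |A ∩ B| = 2; needs |A ∩ B| ≤ 2 — true.
(c) east: |A| = 8, |A ∩ B| = 8; needs |A ∩ B| ≤ 7 — false.
(d) north: |A| = 9, |A ∩ B| = 7; needs |A ∩ B| / |A| ≤ 4/5 — true.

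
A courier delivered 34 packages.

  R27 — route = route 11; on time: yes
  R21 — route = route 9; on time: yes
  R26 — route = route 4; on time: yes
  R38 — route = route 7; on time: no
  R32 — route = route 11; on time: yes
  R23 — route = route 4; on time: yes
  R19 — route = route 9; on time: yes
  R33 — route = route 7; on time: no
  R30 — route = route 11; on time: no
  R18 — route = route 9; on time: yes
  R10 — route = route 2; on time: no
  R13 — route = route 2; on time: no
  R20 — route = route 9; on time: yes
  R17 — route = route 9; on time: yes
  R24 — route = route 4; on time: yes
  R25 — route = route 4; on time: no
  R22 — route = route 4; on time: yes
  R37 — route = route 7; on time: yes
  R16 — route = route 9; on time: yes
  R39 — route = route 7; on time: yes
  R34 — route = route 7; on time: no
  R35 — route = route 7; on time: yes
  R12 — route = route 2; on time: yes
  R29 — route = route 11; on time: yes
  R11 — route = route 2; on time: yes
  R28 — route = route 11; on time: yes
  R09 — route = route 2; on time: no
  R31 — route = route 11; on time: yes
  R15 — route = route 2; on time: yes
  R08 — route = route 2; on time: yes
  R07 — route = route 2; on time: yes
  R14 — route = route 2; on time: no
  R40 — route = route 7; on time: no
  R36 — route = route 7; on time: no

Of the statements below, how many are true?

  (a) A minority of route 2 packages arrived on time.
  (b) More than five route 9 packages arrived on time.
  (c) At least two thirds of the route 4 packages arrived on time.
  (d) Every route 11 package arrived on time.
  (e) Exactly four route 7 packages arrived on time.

(a) route 2: |A| = 9, |A ∩ B| = 5; needs |A ∩ B| < |A ∖ B| — false.
(b) route 9: |A| = 6, |A ∩ B| = 6; needs |A ∩ B| > 5 — true.
(c) route 4: |A| = 5, |A ∩ B| = 4; needs |A ∩ B| / |A| ≥ 2/3 — true.
(d) route 11: |A| = 6, |A ∩ B| = 5; needs A ⊆ B, i.e. every element of A is in B (|A ∖ B| = 0) — false.
(e) route 7: |A| = 8, |A ∩ B| = 3; needs |A ∩ B| = 4 — false.

2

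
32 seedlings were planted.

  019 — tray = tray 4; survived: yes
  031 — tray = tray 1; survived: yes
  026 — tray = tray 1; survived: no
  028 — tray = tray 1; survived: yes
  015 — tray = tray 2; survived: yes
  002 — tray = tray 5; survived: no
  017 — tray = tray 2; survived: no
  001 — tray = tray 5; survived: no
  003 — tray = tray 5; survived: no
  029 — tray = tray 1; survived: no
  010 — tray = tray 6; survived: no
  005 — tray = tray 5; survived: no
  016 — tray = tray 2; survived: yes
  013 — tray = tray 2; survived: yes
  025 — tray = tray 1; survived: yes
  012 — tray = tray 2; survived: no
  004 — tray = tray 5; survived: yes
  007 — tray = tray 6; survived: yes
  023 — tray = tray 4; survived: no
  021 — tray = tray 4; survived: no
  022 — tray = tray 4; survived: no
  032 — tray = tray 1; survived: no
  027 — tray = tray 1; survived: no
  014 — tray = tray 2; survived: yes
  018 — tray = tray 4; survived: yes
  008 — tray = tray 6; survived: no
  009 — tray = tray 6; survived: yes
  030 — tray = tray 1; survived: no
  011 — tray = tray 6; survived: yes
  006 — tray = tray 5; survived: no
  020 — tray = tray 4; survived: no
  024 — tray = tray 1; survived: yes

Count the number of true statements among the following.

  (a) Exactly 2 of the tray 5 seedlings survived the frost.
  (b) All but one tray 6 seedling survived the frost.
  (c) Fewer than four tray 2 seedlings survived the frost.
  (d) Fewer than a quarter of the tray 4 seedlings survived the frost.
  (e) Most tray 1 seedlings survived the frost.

(a) tray 5: |A| = 6, |A ∩ B| = 1; needs |A ∩ B| = 2 — false.
(b) tray 6: |A| = 5, |A ∩ B| = 3; needs |A ∖ B| = 1 — false.
(c) tray 2: |A| = 6, |A ∩ B| = 4; needs |A ∩ B| < 4 — false.
(d) tray 4: |A| = 6, |A ∩ B| = 2; needs |A ∩ B| / |A| < 1/4 — false.
(e) tray 1: |A| = 9, |A ∩ B| = 4; needs |A ∩ B| > |A ∖ B| — false.

0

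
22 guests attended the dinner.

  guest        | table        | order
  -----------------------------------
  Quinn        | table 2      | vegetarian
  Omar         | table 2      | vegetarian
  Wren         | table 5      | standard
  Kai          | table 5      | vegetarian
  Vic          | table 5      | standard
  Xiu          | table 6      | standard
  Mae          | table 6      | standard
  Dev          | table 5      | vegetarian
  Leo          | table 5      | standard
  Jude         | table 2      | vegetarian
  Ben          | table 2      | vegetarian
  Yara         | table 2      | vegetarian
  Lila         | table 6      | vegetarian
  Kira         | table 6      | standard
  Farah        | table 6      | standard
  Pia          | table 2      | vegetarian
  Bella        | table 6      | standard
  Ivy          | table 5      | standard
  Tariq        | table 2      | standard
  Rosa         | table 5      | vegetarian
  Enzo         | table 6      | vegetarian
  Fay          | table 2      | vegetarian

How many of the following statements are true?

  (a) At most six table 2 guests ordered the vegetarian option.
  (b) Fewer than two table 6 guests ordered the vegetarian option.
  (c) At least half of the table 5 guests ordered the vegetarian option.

0

(a) table 2: |A| = 8, |A ∩ B| = 7; needs |A ∩ B| ≤ 6 — false.
(b) table 6: |A| = 7, |A ∩ B| = 2; needs |A ∩ B| < 2 — false.
(c) table 5: |A| = 7, |A ∩ B| = 3; needs |A ∩ B| ≥ |A ∖ B| — false.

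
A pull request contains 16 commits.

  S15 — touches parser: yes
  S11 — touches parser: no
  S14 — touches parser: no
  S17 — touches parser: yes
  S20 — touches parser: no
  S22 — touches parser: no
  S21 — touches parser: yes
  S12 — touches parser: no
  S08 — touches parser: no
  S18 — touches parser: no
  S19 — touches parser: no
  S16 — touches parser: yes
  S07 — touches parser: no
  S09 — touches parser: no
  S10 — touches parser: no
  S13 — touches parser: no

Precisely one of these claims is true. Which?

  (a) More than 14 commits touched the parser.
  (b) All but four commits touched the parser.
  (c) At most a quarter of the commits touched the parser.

|A| = 16, |A ∩ B| = 4, |A ∖ B| = 12.
(a) requires |A ∩ B| > 14: false.
(b) requires |A ∖ B| = 4: false.
(c) requires |A ∩ B| / |A| ≤ 1/4: true.

(c)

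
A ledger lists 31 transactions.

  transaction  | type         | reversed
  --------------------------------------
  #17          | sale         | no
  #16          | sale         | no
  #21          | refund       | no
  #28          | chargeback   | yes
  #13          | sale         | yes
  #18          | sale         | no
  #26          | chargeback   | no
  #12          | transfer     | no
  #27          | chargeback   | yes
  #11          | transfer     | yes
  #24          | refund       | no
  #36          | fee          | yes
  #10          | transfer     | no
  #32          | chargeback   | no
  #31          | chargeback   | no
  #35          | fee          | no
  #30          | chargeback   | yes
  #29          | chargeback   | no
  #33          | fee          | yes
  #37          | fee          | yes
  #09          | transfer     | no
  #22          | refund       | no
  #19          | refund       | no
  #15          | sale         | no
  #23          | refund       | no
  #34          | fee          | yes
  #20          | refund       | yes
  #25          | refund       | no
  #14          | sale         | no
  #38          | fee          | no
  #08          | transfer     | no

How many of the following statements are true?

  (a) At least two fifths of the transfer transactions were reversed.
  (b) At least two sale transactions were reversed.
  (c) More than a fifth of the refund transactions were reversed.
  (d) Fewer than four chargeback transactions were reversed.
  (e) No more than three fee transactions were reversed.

1

(a) transfer: |A| = 5, |A ∩ B| = 1; needs |A ∩ B| / |A| ≥ 2/5 — false.
(b) sale: |A| = 6, |A ∩ B| = 1; needs |A ∩ B| ≥ 2 — false.
(c) refund: |A| = 7, |A ∩ B| = 1; needs |A ∩ B| / |A| > 1/5 — false.
(d) chargeback: |A| = 7, |A ∩ B| = 3; needs |A ∩ B| < 4 — true.
(e) fee: |A| = 6, |A ∩ B| = 4; needs |A ∩ B| ≤ 3 — false.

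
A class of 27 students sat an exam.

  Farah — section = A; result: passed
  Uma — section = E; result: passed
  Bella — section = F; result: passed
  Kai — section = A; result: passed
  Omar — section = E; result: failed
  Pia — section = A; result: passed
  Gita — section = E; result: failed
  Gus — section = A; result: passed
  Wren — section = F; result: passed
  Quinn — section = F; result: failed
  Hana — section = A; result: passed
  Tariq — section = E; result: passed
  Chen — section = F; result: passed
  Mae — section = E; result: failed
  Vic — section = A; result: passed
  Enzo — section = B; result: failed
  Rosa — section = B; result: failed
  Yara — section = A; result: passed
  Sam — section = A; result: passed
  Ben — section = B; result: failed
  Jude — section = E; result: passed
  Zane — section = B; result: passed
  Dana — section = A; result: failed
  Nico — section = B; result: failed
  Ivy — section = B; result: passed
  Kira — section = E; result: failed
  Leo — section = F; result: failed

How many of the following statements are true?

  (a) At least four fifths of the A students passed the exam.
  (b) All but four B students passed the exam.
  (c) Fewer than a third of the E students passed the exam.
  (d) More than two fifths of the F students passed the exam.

(a) A: |A| = 9, |A ∩ B| = 8; needs |A ∩ B| / |A| ≥ 4/5 — true.
(b) B: |A| = 6, |A ∩ B| = 2; needs |A ∖ B| = 4 — true.
(c) E: |A| = 7, |A ∩ B| = 3; needs |A ∩ B| / |A| < 1/3 — false.
(d) F: |A| = 5, |A ∩ B| = 3; needs |A ∩ B| / |A| > 2/5 — true.

3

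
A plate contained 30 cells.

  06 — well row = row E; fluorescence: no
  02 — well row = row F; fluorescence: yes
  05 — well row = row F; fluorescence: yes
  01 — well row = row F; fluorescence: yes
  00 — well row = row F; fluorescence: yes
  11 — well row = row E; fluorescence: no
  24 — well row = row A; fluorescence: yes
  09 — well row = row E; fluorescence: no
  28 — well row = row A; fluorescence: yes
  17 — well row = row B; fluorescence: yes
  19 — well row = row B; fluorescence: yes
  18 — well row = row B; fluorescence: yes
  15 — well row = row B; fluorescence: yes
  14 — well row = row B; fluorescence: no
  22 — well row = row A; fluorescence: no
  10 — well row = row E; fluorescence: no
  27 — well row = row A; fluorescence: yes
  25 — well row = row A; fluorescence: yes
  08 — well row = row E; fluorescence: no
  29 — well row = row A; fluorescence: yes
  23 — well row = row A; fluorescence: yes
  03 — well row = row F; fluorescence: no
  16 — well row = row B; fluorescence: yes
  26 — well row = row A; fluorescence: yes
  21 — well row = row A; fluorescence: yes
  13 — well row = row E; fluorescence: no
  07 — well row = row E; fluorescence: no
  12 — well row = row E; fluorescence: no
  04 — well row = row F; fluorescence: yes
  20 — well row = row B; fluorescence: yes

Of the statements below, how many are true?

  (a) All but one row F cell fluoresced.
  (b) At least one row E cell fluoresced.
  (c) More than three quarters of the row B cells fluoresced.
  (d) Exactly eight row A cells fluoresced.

(a) row F: |A| = 6, |A ∩ B| = 5; needs |A ∖ B| = 1 — true.
(b) row E: |A| = 8, |A ∩ B| = 0; needs A ∩ B ≠ ∅ (|A ∩ B| ≥ 1) — false.
(c) row B: |A| = 7, |A ∩ B| = 6; needs |A ∩ B| / |A| > 3/4 — true.
(d) row A: |A| = 9, |A ∩ B| = 8; needs |A ∩ B| = 8 — true.

3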